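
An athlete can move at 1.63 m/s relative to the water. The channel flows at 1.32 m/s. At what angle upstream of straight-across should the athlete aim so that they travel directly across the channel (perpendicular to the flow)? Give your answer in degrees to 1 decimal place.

54.1°

To cancel the current, the upstream component of the athlete's velocity must equal the flow: 1.63 sin θ = 1.32.
sin θ = 1.32 / 1.63 = 0.8098.
θ = arcsin(0.8098) = 54.078°.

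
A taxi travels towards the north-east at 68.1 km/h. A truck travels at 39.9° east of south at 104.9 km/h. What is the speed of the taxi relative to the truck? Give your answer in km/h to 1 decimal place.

130.0 km/h

Taking east as x and north as y: taxi velocity = (48.154, 48.154) km/h; truck velocity = (67.288, -80.476) km/h.
Velocity of taxi relative to truck = (48.154, 48.154) − (67.288, -80.476) = (-19.134, 128.630) km/h.
Magnitude = |(-19.134, 128.630)| = 130.045 km/h.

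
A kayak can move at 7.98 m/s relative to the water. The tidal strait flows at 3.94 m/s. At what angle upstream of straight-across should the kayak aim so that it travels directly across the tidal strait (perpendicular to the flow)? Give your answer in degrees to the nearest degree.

To cancel the current, the upstream component of the kayak's velocity must equal the flow: 7.98 sin θ = 3.94.
sin θ = 3.94 / 7.98 = 0.4937.
θ = arcsin(0.4937) = 29.586°.

30°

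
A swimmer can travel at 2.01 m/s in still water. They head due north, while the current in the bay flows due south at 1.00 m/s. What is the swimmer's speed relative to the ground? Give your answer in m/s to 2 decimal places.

Taking east as x and north as y: velocity relative to the water = (0.000, 2.010) m/s; the water relative to ground = (0.000, -1.000) m/s.
Velocity relative to ground = (0.000, 2.010) + (0.000, -1.000) = (0.000, 1.010) m/s.
Speed = |(0.000, 1.010)| = 1.010 m/s.

1.01 m/s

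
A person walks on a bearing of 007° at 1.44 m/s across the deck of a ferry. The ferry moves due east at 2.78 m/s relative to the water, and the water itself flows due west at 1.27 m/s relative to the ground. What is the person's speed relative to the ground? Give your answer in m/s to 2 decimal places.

In east/north components (m/s): person relative to ferry = (0.175, 1.429); ferry relative to water = (2.780, 0.000); water relative to ground = (-1.270, 0.000).
Sum = (1.685, 1.429) m/s.
Speed = |(1.685, 1.429)| = 2.210 m/s.

2.21 m/s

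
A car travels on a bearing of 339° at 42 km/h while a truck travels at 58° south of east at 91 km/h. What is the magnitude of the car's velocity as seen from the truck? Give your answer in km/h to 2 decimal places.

132.47 km/h

Taking east as x and north as y: car velocity = (-15.051, 39.210) km/h; truck velocity = (48.223, -77.172) km/h.
Velocity of car relative to truck = (-15.051, 39.210) − (48.223, -77.172) = (-63.274, 116.383) km/h.
Magnitude = |(-63.274, 116.383)| = 132.471 km/h.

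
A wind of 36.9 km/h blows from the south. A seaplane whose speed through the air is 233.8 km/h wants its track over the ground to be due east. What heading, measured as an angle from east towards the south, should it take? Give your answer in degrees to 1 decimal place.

The wind pushes perpendicular to the desired track; the heading must have a component into the wind equal to 36.9 km/h: 233.8 sin θ = 36.9.
sin θ = 0.1578, so θ = 9.081°.

9.1°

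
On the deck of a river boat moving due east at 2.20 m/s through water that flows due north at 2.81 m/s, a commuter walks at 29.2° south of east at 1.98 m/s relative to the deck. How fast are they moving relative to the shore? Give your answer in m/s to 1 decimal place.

In east/north components (m/s): commuter relative to river boat = (1.728, -0.966); river boat relative to water = (2.200, 0.000); water relative to ground = (0.000, 2.810).
Sum = (3.928, 1.844) m/s.
Speed = |(3.928, 1.844)| = 4.340 m/s.

4.3 m/s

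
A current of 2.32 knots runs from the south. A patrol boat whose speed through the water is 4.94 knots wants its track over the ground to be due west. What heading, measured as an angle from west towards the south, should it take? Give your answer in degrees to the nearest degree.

28°

The current pushes perpendicular to the desired track; the heading must have a component into the current equal to 2.32 knots: 4.94 sin θ = 2.32.
sin θ = 0.4696, so θ = 28.011°.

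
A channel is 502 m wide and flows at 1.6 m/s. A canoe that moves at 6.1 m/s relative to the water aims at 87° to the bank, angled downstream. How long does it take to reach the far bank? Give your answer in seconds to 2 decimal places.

82.41 s

The component of the canoe's velocity perpendicular to the bank is 6.1 × sin 87° = 6.092 m/s.
The current is parallel to the bank, so it does not affect the crossing time.
Time = 502 / 6.092 = 82.408 s.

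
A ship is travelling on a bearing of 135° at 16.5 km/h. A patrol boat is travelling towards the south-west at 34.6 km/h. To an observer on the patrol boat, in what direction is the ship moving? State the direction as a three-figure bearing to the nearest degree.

070°

Taking east as x and north as y: ship velocity = (11.667, -11.667) km/h; patrol boat velocity = (-24.466, -24.466) km/h.
Velocity of ship relative to patrol boat = (11.667, -11.667) − (-24.466, -24.466) = (36.133, 12.799) km/h.
Bearing = atan2(36.13, 12.80) = 70.50° clockwise from north.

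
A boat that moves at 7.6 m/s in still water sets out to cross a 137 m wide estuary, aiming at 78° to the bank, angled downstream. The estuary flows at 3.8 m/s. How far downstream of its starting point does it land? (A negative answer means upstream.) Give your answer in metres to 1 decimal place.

Perpendicular speed = 7.434 m/s; crossing time = 137 / 7.434 = 18.429 s.
Net downstream speed = 5.380 m/s.
Drift = 5.380 × 18.429 = 99.151 m (downstream).

99.2 m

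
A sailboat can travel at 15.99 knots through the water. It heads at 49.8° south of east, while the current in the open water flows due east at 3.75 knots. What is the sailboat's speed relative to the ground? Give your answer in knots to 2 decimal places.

18.63 knots

Taking east as x and north as y: velocity relative to the water = (10.321, -12.213) knots; the water relative to ground = (3.750, 0.000) knots.
Velocity relative to ground = (10.321, -12.213) + (3.750, 0.000) = (14.071, -12.213) knots.
Speed = |(14.071, -12.213)| = 18.632 knots.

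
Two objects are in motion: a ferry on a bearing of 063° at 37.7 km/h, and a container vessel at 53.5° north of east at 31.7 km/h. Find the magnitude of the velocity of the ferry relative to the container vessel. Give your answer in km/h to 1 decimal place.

Taking east as x and north as y: ferry velocity = (33.591, 17.115) km/h; container vessel velocity = (18.856, 25.482) km/h.
Velocity of ferry relative to container vessel = (33.591, 17.115) − (18.856, 25.482) = (14.735, -8.367) km/h.
Magnitude = |(14.735, -8.367)| = 16.945 km/h.

16.9 km/h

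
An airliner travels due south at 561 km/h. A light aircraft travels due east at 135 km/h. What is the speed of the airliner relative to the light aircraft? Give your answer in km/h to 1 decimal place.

577.0 km/h

Taking east as x and north as y: airliner velocity = (0.000, -561.000) km/h; light aircraft velocity = (135.000, 0.000) km/h.
Velocity of airliner relative to light aircraft = (0.000, -561.000) − (135.000, 0.000) = (-135.000, -561.000) km/h.
Magnitude = |(-135.000, -561.000)| = 577.015 km/h.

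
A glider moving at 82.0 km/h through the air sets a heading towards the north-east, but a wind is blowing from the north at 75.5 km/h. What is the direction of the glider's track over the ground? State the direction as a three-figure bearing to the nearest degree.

Taking east as x and north as y: velocity relative to the air = (57.983, 57.983) km/h; the air relative to ground = (0.000, -75.500) km/h.
Velocity relative to ground = (57.983, 57.983) + (0.000, -75.500) = (57.983, -17.517) km/h.
Bearing = atan2(57.98, -17.52) = 106.81° clockwise from north.

107°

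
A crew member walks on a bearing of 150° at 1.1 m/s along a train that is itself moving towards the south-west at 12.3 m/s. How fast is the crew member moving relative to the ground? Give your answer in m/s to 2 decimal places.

Taking east as x and north as y: train velocity = (-8.697, -8.697) m/s; crew member velocity relative to train = (0.550, -0.953) m/s.
Velocity relative to ground = (-8.697, -8.697) + (0.550, -0.953) = (-8.147, -9.650) m/s.
Speed = |(-8.147, -9.650)| = 12.629 m/s.

12.63 m/s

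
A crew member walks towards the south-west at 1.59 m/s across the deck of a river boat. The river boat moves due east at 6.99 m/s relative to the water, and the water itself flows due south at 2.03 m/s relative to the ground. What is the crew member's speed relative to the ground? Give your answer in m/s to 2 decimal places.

In east/north components (m/s): crew member relative to river boat = (-1.124, -1.124); river boat relative to water = (6.990, 0.000); water relative to ground = (0.000, -2.030).
Sum = (5.866, -3.154) m/s.
Speed = |(5.866, -3.154)| = 6.660 m/s.

6.66 m/s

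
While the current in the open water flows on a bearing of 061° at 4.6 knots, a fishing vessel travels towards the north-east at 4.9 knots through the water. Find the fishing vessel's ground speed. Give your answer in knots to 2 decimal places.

9.41 knots

Taking east as x and north as y: velocity relative to the water = (3.465, 3.465) knots; the water relative to ground = (4.023, 2.230) knots.
Velocity relative to ground = (3.465, 3.465) + (4.023, 2.230) = (7.488, 5.695) knots.
Speed = |(7.488, 5.695)| = 9.408 knots.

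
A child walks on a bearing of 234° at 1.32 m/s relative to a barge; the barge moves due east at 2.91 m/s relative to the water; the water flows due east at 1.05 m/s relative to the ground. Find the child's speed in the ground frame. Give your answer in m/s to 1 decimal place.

In east/north components (m/s): child relative to barge = (-1.068, -0.776); barge relative to water = (2.910, 0.000); water relative to ground = (1.050, 0.000).
Sum = (2.892, -0.776) m/s.
Speed = |(2.892, -0.776)| = 2.994 m/s.

3.0 m/s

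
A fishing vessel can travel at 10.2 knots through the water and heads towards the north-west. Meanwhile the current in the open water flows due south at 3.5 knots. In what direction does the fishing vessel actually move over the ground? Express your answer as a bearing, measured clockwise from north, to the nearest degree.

297°

Taking east as x and north as y: velocity relative to the water = (-7.212, 7.212) knots; the water relative to ground = (0.000, -3.500) knots.
Velocity relative to ground = (-7.212, 7.212) + (0.000, -3.500) = (-7.212, 3.712) knots.
Bearing = atan2(-7.21, 3.71) = 297.24° clockwise from north.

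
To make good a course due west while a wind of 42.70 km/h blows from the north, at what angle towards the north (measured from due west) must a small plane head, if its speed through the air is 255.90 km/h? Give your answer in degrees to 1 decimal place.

9.6°

The wind pushes perpendicular to the desired track; the heading must have a component into the wind equal to 42.70 km/h: 255.90 sin θ = 42.70.
sin θ = 0.1669, so θ = 9.605°.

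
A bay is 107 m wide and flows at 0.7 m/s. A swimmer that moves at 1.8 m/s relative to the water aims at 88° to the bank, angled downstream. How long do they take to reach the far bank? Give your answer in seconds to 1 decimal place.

59.5 s

The component of the swimmer's velocity perpendicular to the bank is 1.8 × sin 88° = 1.799 m/s.
Only the cross-stream component determines the crossing time; the current contributes nothing perpendicular to the bank.
Time = 107 / 1.799 = 59.481 s.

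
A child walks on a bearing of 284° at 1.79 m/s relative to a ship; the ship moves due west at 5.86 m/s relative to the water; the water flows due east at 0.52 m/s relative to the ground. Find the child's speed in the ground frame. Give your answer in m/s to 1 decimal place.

In east/north components (m/s): child relative to ship = (-1.737, 0.433); ship relative to water = (-5.860, 0.000); water relative to ground = (0.520, 0.000).
Sum = (-7.077, 0.433) m/s.
Speed = |(-7.077, 0.433)| = 7.090 m/s.

7.1 m/s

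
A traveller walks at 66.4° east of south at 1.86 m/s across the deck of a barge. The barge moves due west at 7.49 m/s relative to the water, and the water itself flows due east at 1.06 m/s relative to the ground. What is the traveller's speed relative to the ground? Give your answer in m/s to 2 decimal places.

In east/north components (m/s): traveller relative to barge = (1.704, -0.745); barge relative to water = (-7.490, 0.000); water relative to ground = (1.060, 0.000).
Sum = (-4.726, -0.745) m/s.
Speed = |(-4.726, -0.745)| = 4.784 m/s.

4.78 m/s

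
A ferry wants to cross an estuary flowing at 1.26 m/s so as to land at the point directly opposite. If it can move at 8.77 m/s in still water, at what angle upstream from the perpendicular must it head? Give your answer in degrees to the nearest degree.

To cancel the current, the upstream component of the ferry's velocity must equal the flow: 8.77 sin θ = 1.26.
sin θ = 1.26 / 8.77 = 0.1437.
θ = arcsin(0.1437) = 8.260°.

8°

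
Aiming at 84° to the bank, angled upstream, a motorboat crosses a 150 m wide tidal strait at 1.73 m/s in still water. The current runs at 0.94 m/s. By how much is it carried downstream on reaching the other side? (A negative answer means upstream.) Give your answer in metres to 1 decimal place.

66.2 m

Perpendicular speed = 1.721 m/s; crossing time = 150 / 1.721 = 87.183 s.
Net downstream speed = 0.759 m/s.
Drift = 0.759 × 87.183 = 66.186 m (downstream).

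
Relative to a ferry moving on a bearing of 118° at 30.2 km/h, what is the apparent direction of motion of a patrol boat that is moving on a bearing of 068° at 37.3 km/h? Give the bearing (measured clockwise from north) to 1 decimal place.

015.7°

Taking east as x and north as y: patrol boat velocity = (34.584, 13.973) km/h; ferry velocity = (26.665, -14.178) km/h.
Velocity of patrol boat relative to ferry = (34.584, 13.973) − (26.665, -14.178) = (7.919, 28.151) km/h.
Bearing = atan2(7.92, 28.15) = 15.71° clockwise from north.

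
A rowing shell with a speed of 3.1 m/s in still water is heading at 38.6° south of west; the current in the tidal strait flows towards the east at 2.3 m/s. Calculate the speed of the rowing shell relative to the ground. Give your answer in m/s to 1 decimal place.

Taking east as x and north as y: velocity relative to the water = (-2.423, -1.934) m/s; the water relative to ground = (2.300, 0.000) m/s.
Velocity relative to ground = (-2.423, -1.934) + (2.300, 0.000) = (-0.123, -1.934) m/s.
Speed = |(-0.123, -1.934)| = 1.938 m/s.

1.9 m/s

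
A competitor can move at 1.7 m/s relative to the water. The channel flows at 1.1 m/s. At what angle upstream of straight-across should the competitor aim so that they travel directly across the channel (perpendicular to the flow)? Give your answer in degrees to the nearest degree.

To cancel the current, the upstream component of the competitor's velocity must equal the flow: 1.7 sin θ = 1.1.
sin θ = 1.1 / 1.7 = 0.6471.
θ = arcsin(0.6471) = 40.320°.

40°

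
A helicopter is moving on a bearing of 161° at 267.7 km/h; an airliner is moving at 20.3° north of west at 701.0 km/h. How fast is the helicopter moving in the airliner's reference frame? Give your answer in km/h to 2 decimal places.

894.86 km/h

Taking east as x and north as y: helicopter velocity = (87.155, -253.115) km/h; airliner velocity = (-657.460, 243.202) km/h.
Velocity of helicopter relative to airliner = (87.155, -253.115) − (-657.460, 243.202) = (744.615, -496.317) km/h.
Magnitude = |(744.615, -496.317)| = 894.864 km/h.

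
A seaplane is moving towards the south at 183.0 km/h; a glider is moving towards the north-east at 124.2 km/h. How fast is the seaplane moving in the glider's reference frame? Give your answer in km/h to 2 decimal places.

284.71 km/h

Taking east as x and north as y: seaplane velocity = (0.000, -183.000) km/h; glider velocity = (87.823, 87.823) km/h.
Velocity of seaplane relative to glider = (0.000, -183.000) − (87.823, 87.823) = (-87.823, -270.823) km/h.
Magnitude = |(-87.823, -270.823)| = 284.706 km/h.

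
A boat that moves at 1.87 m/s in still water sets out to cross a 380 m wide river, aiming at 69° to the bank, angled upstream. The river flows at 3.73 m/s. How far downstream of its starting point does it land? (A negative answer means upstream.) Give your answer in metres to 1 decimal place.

Perpendicular speed = 1.746 m/s; crossing time = 380 / 1.746 = 217.666 s.
Net downstream speed = 3.060 m/s.
Drift = 3.060 × 217.666 = 666.025 m (downstream).

666.0 m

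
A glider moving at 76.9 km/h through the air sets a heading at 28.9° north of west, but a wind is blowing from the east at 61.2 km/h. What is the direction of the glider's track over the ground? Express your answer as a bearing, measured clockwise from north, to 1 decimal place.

286.1°

Taking east as x and north as y: velocity relative to the air = (-67.323, 37.164) km/h; the air relative to ground = (-61.200, 0.000) km/h.
Velocity relative to ground = (-67.323, 37.164) + (-61.200, 0.000) = (-128.523, 37.164) km/h.
Bearing = atan2(-128.52, 37.16) = 286.13° clockwise from north.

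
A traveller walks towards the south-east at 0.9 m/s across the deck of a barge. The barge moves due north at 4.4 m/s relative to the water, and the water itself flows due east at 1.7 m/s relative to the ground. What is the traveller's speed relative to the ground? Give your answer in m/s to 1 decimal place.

In east/north components (m/s): traveller relative to barge = (0.636, -0.636); barge relative to water = (0.000, 4.400); water relative to ground = (1.700, 0.000).
Sum = (2.336, 3.764) m/s.
Speed = |(2.336, 3.764)| = 4.430 m/s.

4.4 m/s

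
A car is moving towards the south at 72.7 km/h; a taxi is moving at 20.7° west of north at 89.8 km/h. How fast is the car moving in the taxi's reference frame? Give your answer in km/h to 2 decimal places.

Taking east as x and north as y: car velocity = (0.000, -72.700) km/h; taxi velocity = (-31.742, 84.003) km/h.
Velocity of car relative to taxi = (0.000, -72.700) − (-31.742, 84.003) = (31.742, -156.703) km/h.
Magnitude = |(31.742, -156.703)| = 159.885 km/h.

159.89 km/h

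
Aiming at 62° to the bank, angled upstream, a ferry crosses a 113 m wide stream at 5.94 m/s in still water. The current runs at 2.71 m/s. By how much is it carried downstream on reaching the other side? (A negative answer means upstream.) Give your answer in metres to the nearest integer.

-2 m

Perpendicular speed = 5.245 m/s; crossing time = 113 / 5.245 = 21.546 s.
Net downstream speed = -0.079 m/s.
Drift = -0.079 × 21.546 = -1.695 m (upstream).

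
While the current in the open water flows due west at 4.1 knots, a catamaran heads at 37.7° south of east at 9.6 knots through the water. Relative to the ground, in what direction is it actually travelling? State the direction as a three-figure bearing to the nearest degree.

149°

Taking east as x and north as y: velocity relative to the water = (7.596, -5.871) knots; the water relative to ground = (-4.100, 0.000) knots.
Velocity relative to ground = (7.596, -5.871) + (-4.100, 0.000) = (3.496, -5.871) knots.
Bearing = atan2(3.50, -5.87) = 149.23° clockwise from north.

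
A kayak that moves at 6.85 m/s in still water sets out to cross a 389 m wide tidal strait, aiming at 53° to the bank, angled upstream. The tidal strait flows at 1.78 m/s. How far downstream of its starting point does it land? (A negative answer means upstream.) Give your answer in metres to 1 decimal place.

-166.6 m

Perpendicular speed = 5.471 m/s; crossing time = 389 / 5.471 = 71.107 s.
Net downstream speed = -2.342 m/s.
Drift = -2.342 × 71.107 = -166.563 m (upstream).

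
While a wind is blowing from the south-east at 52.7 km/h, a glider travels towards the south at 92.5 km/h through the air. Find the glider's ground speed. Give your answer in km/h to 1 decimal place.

Taking east as x and north as y: velocity relative to the air = (0.000, -92.500) km/h; the air relative to ground = (-37.265, 37.265) km/h.
Velocity relative to ground = (0.000, -92.500) + (-37.265, 37.265) = (-37.265, -55.235) km/h.
Speed = |(-37.265, -55.235)| = 66.630 km/h.

66.6 km/h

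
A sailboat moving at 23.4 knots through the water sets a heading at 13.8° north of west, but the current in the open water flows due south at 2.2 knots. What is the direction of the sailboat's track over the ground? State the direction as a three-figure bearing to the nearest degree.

278°

Taking east as x and north as y: velocity relative to the water = (-22.725, 5.582) knots; the water relative to ground = (0.000, -2.200) knots.
Velocity relative to ground = (-22.725, 5.582) + (0.000, -2.200) = (-22.725, 3.382) knots.
Bearing = atan2(-22.72, 3.38) = 278.46° clockwise from north.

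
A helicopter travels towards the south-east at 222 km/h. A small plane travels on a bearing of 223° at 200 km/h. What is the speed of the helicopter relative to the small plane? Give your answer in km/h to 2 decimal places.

Taking east as x and north as y: helicopter velocity = (156.978, -156.978) km/h; small plane velocity = (-136.400, -146.271) km/h.
Velocity of helicopter relative to small plane = (156.978, -156.978) − (-136.400, -146.271) = (293.377, -10.707) km/h.
Magnitude = |(293.377, -10.707)| = 293.573 km/h.

293.57 km/h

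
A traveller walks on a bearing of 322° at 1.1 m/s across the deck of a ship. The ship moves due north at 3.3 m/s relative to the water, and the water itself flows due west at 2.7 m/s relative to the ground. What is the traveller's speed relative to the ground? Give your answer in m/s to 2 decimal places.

In east/north components (m/s): traveller relative to ship = (-0.677, 0.867); ship relative to water = (0.000, 3.300); water relative to ground = (-2.700, 0.000).
Sum = (-3.377, 4.167) m/s.
Speed = |(-3.377, 4.167)| = 5.364 m/s.

5.36 m/s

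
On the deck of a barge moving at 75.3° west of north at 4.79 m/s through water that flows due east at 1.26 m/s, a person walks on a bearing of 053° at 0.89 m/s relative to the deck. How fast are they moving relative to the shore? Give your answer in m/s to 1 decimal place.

In east/north components (m/s): person relative to barge = (0.711, 0.536); barge relative to water = (-4.633, 1.216); water relative to ground = (1.260, 0.000).
Sum = (-2.662, 1.751) m/s.
Speed = |(-2.662, 1.751)| = 3.187 m/s.

3.2 m/s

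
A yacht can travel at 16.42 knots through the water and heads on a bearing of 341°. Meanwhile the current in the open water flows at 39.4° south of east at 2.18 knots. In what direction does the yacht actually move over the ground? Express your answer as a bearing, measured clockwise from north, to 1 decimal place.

345.5°

Taking east as x and north as y: velocity relative to the water = (-5.346, 15.525) knots; the water relative to ground = (1.685, -1.384) knots.
Velocity relative to ground = (-5.346, 15.525) + (1.685, -1.384) = (-3.661, 14.142) knots.
Bearing = atan2(-3.66, 14.14) = 345.48° clockwise from north.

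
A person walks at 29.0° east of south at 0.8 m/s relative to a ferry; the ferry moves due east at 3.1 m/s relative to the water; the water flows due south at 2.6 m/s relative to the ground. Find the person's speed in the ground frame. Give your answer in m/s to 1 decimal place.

4.8 m/s

In east/north components (m/s): person relative to ferry = (0.388, -0.700); ferry relative to water = (3.100, 0.000); water relative to ground = (0.000, -2.600).
Sum = (3.488, -3.300) m/s.
Speed = |(3.488, -3.300)| = 4.801 m/s.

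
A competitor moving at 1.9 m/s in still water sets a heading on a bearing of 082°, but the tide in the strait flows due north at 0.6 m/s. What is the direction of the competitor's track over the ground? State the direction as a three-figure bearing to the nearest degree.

Taking east as x and north as y: velocity relative to the water = (1.882, 0.264) m/s; the water relative to ground = (0.000, 0.600) m/s.
Velocity relative to ground = (1.882, 0.264) + (0.000, 0.600) = (1.882, 0.864) m/s.
Bearing = atan2(1.88, 0.86) = 65.32° clockwise from north.

065°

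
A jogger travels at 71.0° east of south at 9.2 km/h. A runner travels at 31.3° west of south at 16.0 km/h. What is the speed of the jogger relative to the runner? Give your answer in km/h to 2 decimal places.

Taking east as x and north as y: jogger velocity = (8.699, -2.995) km/h; runner velocity = (-8.312, -13.671) km/h.
Velocity of jogger relative to runner = (8.699, -2.995) − (-8.312, -13.671) = (17.011, 10.676) km/h.
Magnitude = |(17.011, 10.676)| = 20.084 km/h.

20.08 km/h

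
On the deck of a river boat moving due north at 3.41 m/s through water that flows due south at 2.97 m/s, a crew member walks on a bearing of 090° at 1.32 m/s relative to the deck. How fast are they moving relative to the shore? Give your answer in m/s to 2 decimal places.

1.39 m/s

In east/north components (m/s): crew member relative to river boat = (1.320, 0.000); river boat relative to water = (0.000, 3.410); water relative to ground = (0.000, -2.970).
Sum = (1.320, 0.440) m/s.
Speed = |(1.320, 0.440)| = 1.391 m/s.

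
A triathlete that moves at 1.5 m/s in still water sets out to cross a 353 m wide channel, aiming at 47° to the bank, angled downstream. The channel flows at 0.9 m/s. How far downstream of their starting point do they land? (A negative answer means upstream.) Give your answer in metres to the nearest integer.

619 m

Perpendicular speed = 1.097 m/s; crossing time = 353 / 1.097 = 321.778 s.
Net downstream speed = 1.923 m/s.
Drift = 1.923 × 321.778 = 618.778 m (downstream).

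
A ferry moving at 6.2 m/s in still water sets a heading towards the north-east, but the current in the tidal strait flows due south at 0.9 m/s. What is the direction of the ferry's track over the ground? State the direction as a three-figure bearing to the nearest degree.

Taking east as x and north as y: velocity relative to the water = (4.384, 4.384) m/s; the water relative to ground = (0.000, -0.900) m/s.
Velocity relative to ground = (4.384, 4.384) + (0.000, -0.900) = (4.384, 3.484) m/s.
Bearing = atan2(4.38, 3.48) = 51.53° clockwise from north.

052°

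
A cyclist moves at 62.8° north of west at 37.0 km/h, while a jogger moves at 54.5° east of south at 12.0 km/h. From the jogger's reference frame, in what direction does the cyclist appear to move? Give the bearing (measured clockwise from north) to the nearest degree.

Taking east as x and north as y: cyclist velocity = (-16.913, 32.908) km/h; jogger velocity = (9.769, -6.968) km/h.
Velocity of cyclist relative to jogger = (-16.913, 32.908) − (9.769, -6.968) = (-26.682, 39.877) km/h.
Bearing = atan2(-26.68, 39.88) = 326.21° clockwise from north.

326°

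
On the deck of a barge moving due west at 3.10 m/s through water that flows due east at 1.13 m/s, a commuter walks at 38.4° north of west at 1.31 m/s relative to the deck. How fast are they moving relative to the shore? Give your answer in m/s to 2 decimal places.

3.11 m/s

In east/north components (m/s): commuter relative to barge = (-1.027, 0.814); barge relative to water = (-3.100, 0.000); water relative to ground = (1.130, 0.000).
Sum = (-2.997, 0.814) m/s.
Speed = |(-2.997, 0.814)| = 3.105 m/s.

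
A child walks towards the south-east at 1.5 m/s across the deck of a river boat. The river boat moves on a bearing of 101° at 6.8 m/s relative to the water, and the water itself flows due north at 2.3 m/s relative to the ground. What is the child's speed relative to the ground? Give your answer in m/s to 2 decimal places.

7.74 m/s

In east/north components (m/s): child relative to river boat = (1.061, -1.061); river boat relative to water = (6.675, -1.298); water relative to ground = (0.000, 2.300).
Sum = (7.736, -0.058) m/s.
Speed = |(7.736, -0.058)| = 7.736 m/s.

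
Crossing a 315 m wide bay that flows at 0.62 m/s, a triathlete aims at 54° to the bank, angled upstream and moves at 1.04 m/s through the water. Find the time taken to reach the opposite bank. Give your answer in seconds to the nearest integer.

374 s

The component of the triathlete's velocity perpendicular to the bank is 1.04 × sin 54° = 0.841 m/s.
Only the cross-stream component determines the crossing time; the current contributes nothing perpendicular to the bank.
Time = 315 / 0.841 = 374.386 s.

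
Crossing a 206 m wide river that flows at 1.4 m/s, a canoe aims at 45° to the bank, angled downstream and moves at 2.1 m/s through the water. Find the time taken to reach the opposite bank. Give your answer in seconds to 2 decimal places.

138.73 s

The component of the canoe's velocity perpendicular to the bank is 2.1 × sin 45° = 1.485 m/s.
The flow acts along the bank and has no component across it.
Time = 206 / 1.485 = 138.728 s.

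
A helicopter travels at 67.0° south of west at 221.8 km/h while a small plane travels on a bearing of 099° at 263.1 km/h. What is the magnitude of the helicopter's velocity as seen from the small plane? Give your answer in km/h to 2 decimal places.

Taking east as x and north as y: helicopter velocity = (-86.664, -204.168) km/h; small plane velocity = (259.861, -41.158) km/h.
Velocity of helicopter relative to small plane = (-86.664, -204.168) − (259.861, -41.158) = (-346.525, -163.010) km/h.
Magnitude = |(-346.525, -163.010)| = 382.951 km/h.

382.95 km/h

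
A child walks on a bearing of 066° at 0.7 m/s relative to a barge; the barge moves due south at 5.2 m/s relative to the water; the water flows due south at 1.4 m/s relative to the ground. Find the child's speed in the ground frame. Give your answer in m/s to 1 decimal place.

6.3 m/s

In east/north components (m/s): child relative to barge = (0.639, 0.285); barge relative to water = (0.000, -5.200); water relative to ground = (0.000, -1.400).
Sum = (0.639, -6.315) m/s.
Speed = |(0.639, -6.315)| = 6.348 m/s.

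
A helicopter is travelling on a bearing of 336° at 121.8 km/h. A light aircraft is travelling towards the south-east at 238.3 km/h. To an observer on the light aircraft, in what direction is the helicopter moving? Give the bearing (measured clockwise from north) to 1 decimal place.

Taking east as x and north as y: helicopter velocity = (-49.541, 111.270) km/h; light aircraft velocity = (168.504, -168.504) km/h.
Velocity of helicopter relative to light aircraft = (-49.541, 111.270) − (168.504, -168.504) = (-218.044, 279.773) km/h.
Bearing = atan2(-218.04, 279.77) = 322.07° clockwise from north.

322.1°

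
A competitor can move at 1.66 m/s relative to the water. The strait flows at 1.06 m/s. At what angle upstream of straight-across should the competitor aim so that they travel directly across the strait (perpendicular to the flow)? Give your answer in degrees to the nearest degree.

To cancel the current, the upstream component of the competitor's velocity must equal the flow: 1.66 sin θ = 1.06.
sin θ = 1.06 / 1.66 = 0.6386.
θ = arcsin(0.6386) = 39.684°.

40°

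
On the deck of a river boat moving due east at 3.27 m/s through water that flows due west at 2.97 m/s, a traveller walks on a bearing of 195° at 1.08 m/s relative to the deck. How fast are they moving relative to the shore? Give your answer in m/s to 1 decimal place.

1.0 m/s

In east/north components (m/s): traveller relative to river boat = (-0.280, -1.043); river boat relative to water = (3.270, 0.000); water relative to ground = (-2.970, 0.000).
Sum = (0.020, -1.043) m/s.
Speed = |(0.020, -1.043)| = 1.043 m/s.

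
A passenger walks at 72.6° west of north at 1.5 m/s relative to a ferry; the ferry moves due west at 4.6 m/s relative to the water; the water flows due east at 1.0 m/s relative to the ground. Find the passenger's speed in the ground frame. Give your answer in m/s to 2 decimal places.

5.05 m/s

In east/north components (m/s): passenger relative to ferry = (-1.431, 0.449); ferry relative to water = (-4.600, 0.000); water relative to ground = (1.000, 0.000).
Sum = (-5.031, 0.449) m/s.
Speed = |(-5.031, 0.449)| = 5.051 m/s.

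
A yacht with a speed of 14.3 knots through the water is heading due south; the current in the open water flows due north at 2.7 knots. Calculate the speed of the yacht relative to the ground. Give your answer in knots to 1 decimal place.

11.6 knots

Taking east as x and north as y: velocity relative to the water = (0.000, -14.300) knots; the water relative to ground = (0.000, 2.700) knots.
Velocity relative to ground = (0.000, -14.300) + (0.000, 2.700) = (0.000, -11.600) knots.
Speed = |(0.000, -11.600)| = 11.600 knots.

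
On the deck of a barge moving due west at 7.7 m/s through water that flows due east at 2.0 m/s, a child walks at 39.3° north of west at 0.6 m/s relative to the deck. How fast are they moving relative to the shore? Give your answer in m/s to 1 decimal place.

6.2 m/s

In east/north components (m/s): child relative to barge = (-0.464, 0.380); barge relative to water = (-7.700, 0.000); water relative to ground = (2.000, 0.000).
Sum = (-6.164, 0.380) m/s.
Speed = |(-6.164, 0.380)| = 6.176 m/s.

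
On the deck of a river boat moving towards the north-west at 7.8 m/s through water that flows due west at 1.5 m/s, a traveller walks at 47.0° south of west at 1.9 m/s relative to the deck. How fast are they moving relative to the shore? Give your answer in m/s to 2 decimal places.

9.28 m/s

In east/north components (m/s): traveller relative to river boat = (-1.296, -1.390); river boat relative to water = (-5.515, 5.515); water relative to ground = (-1.500, 0.000).
Sum = (-8.311, 4.126) m/s.
Speed = |(-8.311, 4.126)| = 9.279 m/s.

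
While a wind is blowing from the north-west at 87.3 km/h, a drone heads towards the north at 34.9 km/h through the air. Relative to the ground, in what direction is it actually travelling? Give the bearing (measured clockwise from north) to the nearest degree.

113°

Taking east as x and north as y: velocity relative to the air = (0.000, 34.900) km/h; the air relative to ground = (61.730, -61.730) km/h.
Velocity relative to ground = (0.000, 34.900) + (61.730, -61.730) = (61.730, -26.830) km/h.
Bearing = atan2(61.73, -26.83) = 113.49° clockwise from north.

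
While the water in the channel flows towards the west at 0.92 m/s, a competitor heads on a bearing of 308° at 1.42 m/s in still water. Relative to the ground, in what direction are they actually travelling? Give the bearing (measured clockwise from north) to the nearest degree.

293°

Taking east as x and north as y: velocity relative to the water = (-1.119, 0.874) m/s; the water relative to ground = (-0.920, 0.000) m/s.
Velocity relative to ground = (-1.119, 0.874) + (-0.920, 0.000) = (-2.039, 0.874) m/s.
Bearing = atan2(-2.04, 0.87) = 293.21° clockwise from north.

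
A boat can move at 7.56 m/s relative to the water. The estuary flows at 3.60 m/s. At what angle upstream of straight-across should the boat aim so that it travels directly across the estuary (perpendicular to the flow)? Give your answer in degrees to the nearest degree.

28°

To cancel the current, the upstream component of the boat's velocity must equal the flow: 7.56 sin θ = 3.60.
sin θ = 3.60 / 7.56 = 0.4762.
θ = arcsin(0.4762) = 28.437°.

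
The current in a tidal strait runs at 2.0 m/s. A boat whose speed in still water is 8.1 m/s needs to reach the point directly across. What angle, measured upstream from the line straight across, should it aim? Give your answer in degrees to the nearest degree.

14°

To cancel the current, the upstream component of the boat's velocity must equal the flow: 8.1 sin θ = 2.0.
sin θ = 2.0 / 8.1 = 0.2469.
θ = arcsin(0.2469) = 14.295°.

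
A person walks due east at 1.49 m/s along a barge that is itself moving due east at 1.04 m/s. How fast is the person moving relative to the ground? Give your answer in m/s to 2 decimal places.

Taking east as x and north as y: barge velocity = (1.040, 0.000) m/s; person velocity relative to barge = (1.490, 0.000) m/s.
Velocity relative to ground = (1.040, 0.000) + (1.490, 0.000) = (2.530, 0.000) m/s.
Speed = |(2.530, 0.000)| = 2.530 m/s.

2.53 m/s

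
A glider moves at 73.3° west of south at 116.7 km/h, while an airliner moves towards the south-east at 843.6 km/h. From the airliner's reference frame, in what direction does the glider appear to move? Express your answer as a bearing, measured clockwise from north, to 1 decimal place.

308.5°

Taking east as x and north as y: glider velocity = (-111.778, -33.535) km/h; airliner velocity = (596.515, -596.515) km/h.
Velocity of glider relative to airliner = (-111.778, -33.535) − (596.515, -596.515) = (-708.293, 562.980) km/h.
Bearing = atan2(-708.29, 562.98) = 308.48° clockwise from north.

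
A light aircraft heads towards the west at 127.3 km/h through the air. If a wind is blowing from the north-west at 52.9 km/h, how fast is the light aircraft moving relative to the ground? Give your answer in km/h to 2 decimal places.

97.37 km/h

Taking east as x and north as y: velocity relative to the air = (-127.300, 0.000) km/h; the air relative to ground = (37.406, -37.406) km/h.
Velocity relative to ground = (-127.300, 0.000) + (37.406, -37.406) = (-89.894, -37.406) km/h.
Speed = |(-89.894, -37.406)| = 97.366 km/h.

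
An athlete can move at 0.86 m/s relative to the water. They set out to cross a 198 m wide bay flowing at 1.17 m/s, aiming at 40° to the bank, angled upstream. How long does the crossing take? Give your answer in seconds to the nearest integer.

358 s

The component of the athlete's velocity perpendicular to the bank is 0.86 × sin 40° = 0.553 m/s.
The flow acts along the bank and has no component across it.
Time = 198 / 0.553 = 358.178 s.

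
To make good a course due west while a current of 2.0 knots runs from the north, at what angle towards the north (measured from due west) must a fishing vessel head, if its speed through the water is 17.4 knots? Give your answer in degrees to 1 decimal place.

6.6°

The current pushes perpendicular to the desired track; the heading must have a component into the current equal to 2.0 knots: 17.4 sin θ = 2.0.
sin θ = 0.1149, so θ = 6.600°.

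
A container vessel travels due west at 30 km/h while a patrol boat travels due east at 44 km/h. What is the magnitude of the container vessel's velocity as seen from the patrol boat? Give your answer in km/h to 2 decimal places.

Taking east as x and north as y: container vessel velocity = (-30.000, 0.000) km/h; patrol boat velocity = (44.000, 0.000) km/h.
Velocity of container vessel relative to patrol boat = (-30.000, 0.000) − (44.000, 0.000) = (-74.000, 0.000) km/h.
Magnitude = |(-74.000, 0.000)| = 74.000 km/h.

74.00 km/h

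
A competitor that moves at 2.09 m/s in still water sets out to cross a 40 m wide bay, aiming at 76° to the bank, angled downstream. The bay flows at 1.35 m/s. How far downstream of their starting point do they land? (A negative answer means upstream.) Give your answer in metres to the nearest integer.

Perpendicular speed = 2.028 m/s; crossing time = 40 / 2.028 = 19.725 s.
Net downstream speed = 1.856 m/s.
Drift = 1.856 × 19.725 = 36.601 m (downstream).

37 m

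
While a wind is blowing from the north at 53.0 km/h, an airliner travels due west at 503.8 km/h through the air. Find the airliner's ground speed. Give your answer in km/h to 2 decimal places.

506.58 km/h

Taking east as x and north as y: velocity relative to the air = (-503.800, 0.000) km/h; the air relative to ground = (0.000, -53.000) km/h.
Velocity relative to ground = (-503.800, 0.000) + (0.000, -53.000) = (-503.800, -53.000) km/h.
Speed = |(-503.800, -53.000)| = 506.580 km/h.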